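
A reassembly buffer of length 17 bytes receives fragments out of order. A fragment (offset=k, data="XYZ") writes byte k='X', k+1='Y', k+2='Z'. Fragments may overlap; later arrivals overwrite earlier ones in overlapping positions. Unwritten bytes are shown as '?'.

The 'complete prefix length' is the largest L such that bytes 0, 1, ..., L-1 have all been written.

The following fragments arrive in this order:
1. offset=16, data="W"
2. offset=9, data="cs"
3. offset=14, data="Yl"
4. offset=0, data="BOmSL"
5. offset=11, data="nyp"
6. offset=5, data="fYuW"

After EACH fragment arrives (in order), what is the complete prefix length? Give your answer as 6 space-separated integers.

Fragment 1: offset=16 data="W" -> buffer=????????????????W -> prefix_len=0
Fragment 2: offset=9 data="cs" -> buffer=?????????cs?????W -> prefix_len=0
Fragment 3: offset=14 data="Yl" -> buffer=?????????cs???YlW -> prefix_len=0
Fragment 4: offset=0 data="BOmSL" -> buffer=BOmSL????cs???YlW -> prefix_len=5
Fragment 5: offset=11 data="nyp" -> buffer=BOmSL????csnypYlW -> prefix_len=5
Fragment 6: offset=5 data="fYuW" -> buffer=BOmSLfYuWcsnypYlW -> prefix_len=17

Answer: 0 0 0 5 5 17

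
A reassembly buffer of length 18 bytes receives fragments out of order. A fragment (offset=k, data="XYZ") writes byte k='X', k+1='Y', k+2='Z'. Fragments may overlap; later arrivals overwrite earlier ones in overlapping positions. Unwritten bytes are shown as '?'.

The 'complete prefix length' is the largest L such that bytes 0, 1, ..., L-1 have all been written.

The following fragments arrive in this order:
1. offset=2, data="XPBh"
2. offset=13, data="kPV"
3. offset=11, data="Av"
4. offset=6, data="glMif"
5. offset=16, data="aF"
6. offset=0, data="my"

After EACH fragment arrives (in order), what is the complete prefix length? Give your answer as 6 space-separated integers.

Fragment 1: offset=2 data="XPBh" -> buffer=??XPBh???????????? -> prefix_len=0
Fragment 2: offset=13 data="kPV" -> buffer=??XPBh???????kPV?? -> prefix_len=0
Fragment 3: offset=11 data="Av" -> buffer=??XPBh?????AvkPV?? -> prefix_len=0
Fragment 4: offset=6 data="glMif" -> buffer=??XPBhglMifAvkPV?? -> prefix_len=0
Fragment 5: offset=16 data="aF" -> buffer=??XPBhglMifAvkPVaF -> prefix_len=0
Fragment 6: offset=0 data="my" -> buffer=myXPBhglMifAvkPVaF -> prefix_len=18

Answer: 0 0 0 0 0 18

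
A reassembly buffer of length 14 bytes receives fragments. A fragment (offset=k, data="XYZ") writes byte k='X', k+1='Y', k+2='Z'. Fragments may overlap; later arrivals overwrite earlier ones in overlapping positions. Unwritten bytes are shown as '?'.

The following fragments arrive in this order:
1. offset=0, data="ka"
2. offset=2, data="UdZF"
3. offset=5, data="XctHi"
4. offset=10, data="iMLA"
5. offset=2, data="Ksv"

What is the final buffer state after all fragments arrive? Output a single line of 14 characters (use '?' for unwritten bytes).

Answer: kaKsvXctHiiMLA

Derivation:
Fragment 1: offset=0 data="ka" -> buffer=ka????????????
Fragment 2: offset=2 data="UdZF" -> buffer=kaUdZF????????
Fragment 3: offset=5 data="XctHi" -> buffer=kaUdZXctHi????
Fragment 4: offset=10 data="iMLA" -> buffer=kaUdZXctHiiMLA
Fragment 5: offset=2 data="Ksv" -> buffer=kaKsvXctHiiMLA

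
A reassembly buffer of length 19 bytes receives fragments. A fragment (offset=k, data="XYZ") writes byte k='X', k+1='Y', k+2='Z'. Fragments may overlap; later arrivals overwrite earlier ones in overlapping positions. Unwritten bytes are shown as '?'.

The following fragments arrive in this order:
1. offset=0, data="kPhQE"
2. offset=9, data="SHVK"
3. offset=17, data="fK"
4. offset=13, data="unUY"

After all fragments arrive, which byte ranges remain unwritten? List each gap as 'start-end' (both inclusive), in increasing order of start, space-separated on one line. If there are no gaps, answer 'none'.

Answer: 5-8

Derivation:
Fragment 1: offset=0 len=5
Fragment 2: offset=9 len=4
Fragment 3: offset=17 len=2
Fragment 4: offset=13 len=4
Gaps: 5-8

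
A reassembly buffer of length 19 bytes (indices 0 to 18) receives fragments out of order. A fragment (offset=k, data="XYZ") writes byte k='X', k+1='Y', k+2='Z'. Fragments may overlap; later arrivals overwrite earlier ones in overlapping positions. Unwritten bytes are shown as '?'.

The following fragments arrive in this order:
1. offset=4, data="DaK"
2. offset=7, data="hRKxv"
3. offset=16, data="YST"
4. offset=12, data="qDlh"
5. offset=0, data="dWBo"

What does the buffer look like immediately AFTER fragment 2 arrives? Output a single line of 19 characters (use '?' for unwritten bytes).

Fragment 1: offset=4 data="DaK" -> buffer=????DaK????????????
Fragment 2: offset=7 data="hRKxv" -> buffer=????DaKhRKxv???????

Answer: ????DaKhRKxv???????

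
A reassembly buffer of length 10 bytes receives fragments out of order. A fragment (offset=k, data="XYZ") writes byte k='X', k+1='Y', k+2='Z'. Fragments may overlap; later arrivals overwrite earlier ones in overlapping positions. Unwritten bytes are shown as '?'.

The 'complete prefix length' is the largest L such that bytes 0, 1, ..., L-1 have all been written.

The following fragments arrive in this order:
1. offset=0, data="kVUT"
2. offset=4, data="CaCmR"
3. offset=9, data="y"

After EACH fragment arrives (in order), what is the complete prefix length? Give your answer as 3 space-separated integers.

Answer: 4 9 10

Derivation:
Fragment 1: offset=0 data="kVUT" -> buffer=kVUT?????? -> prefix_len=4
Fragment 2: offset=4 data="CaCmR" -> buffer=kVUTCaCmR? -> prefix_len=9
Fragment 3: offset=9 data="y" -> buffer=kVUTCaCmRy -> prefix_len=10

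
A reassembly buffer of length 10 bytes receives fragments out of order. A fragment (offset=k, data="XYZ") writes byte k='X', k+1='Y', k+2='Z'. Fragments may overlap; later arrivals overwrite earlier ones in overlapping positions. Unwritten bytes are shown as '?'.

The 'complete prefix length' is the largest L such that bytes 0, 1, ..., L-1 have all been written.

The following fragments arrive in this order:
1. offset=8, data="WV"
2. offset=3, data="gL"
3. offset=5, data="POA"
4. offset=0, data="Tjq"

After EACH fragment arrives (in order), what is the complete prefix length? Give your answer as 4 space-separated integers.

Fragment 1: offset=8 data="WV" -> buffer=????????WV -> prefix_len=0
Fragment 2: offset=3 data="gL" -> buffer=???gL???WV -> prefix_len=0
Fragment 3: offset=5 data="POA" -> buffer=???gLPOAWV -> prefix_len=0
Fragment 4: offset=0 data="Tjq" -> buffer=TjqgLPOAWV -> prefix_len=10

Answer: 0 0 0 10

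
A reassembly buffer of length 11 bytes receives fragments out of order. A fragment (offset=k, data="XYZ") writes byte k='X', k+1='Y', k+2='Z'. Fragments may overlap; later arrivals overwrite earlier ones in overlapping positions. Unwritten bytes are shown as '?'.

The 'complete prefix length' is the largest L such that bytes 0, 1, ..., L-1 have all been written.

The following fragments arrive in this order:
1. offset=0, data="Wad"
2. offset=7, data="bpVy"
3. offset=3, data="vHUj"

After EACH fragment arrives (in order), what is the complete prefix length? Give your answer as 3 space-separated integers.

Answer: 3 3 11

Derivation:
Fragment 1: offset=0 data="Wad" -> buffer=Wad???????? -> prefix_len=3
Fragment 2: offset=7 data="bpVy" -> buffer=Wad????bpVy -> prefix_len=3
Fragment 3: offset=3 data="vHUj" -> buffer=WadvHUjbpVy -> prefix_len=11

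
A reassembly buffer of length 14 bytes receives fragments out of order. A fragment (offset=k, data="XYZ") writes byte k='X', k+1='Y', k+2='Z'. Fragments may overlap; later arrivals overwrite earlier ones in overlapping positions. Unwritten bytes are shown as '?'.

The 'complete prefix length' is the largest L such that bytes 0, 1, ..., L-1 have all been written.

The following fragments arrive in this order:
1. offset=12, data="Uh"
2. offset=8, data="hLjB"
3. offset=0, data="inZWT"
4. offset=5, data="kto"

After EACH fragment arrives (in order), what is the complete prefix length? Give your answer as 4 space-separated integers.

Fragment 1: offset=12 data="Uh" -> buffer=????????????Uh -> prefix_len=0
Fragment 2: offset=8 data="hLjB" -> buffer=????????hLjBUh -> prefix_len=0
Fragment 3: offset=0 data="inZWT" -> buffer=inZWT???hLjBUh -> prefix_len=5
Fragment 4: offset=5 data="kto" -> buffer=inZWTktohLjBUh -> prefix_len=14

Answer: 0 0 5 14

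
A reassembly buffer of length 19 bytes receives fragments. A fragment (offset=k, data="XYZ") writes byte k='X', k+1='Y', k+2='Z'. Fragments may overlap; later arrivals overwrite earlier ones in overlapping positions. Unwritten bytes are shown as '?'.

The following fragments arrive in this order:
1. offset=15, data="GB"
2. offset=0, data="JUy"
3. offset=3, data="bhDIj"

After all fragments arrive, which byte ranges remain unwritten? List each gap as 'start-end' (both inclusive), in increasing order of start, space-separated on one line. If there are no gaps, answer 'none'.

Fragment 1: offset=15 len=2
Fragment 2: offset=0 len=3
Fragment 3: offset=3 len=5
Gaps: 8-14 17-18

Answer: 8-14 17-18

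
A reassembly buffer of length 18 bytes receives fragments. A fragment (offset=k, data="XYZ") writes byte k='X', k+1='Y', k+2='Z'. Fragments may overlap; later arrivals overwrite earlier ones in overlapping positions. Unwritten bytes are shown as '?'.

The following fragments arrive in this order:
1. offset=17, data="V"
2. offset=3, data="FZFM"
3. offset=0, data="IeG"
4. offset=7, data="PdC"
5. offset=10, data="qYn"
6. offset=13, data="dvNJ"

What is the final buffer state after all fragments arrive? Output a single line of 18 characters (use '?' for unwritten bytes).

Answer: IeGFZFMPdCqYndvNJV

Derivation:
Fragment 1: offset=17 data="V" -> buffer=?????????????????V
Fragment 2: offset=3 data="FZFM" -> buffer=???FZFM??????????V
Fragment 3: offset=0 data="IeG" -> buffer=IeGFZFM??????????V
Fragment 4: offset=7 data="PdC" -> buffer=IeGFZFMPdC???????V
Fragment 5: offset=10 data="qYn" -> buffer=IeGFZFMPdCqYn????V
Fragment 6: offset=13 data="dvNJ" -> buffer=IeGFZFMPdCqYndvNJV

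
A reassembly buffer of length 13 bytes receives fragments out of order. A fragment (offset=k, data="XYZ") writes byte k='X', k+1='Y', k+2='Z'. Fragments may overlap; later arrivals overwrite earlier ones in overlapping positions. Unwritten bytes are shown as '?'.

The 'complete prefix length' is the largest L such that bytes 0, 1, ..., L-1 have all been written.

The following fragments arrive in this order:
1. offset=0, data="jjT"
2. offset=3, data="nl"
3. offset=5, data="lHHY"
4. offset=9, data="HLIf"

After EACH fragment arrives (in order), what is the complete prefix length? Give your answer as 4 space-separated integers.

Answer: 3 5 9 13

Derivation:
Fragment 1: offset=0 data="jjT" -> buffer=jjT?????????? -> prefix_len=3
Fragment 2: offset=3 data="nl" -> buffer=jjTnl???????? -> prefix_len=5
Fragment 3: offset=5 data="lHHY" -> buffer=jjTnllHHY???? -> prefix_len=9
Fragment 4: offset=9 data="HLIf" -> buffer=jjTnllHHYHLIf -> prefix_len=13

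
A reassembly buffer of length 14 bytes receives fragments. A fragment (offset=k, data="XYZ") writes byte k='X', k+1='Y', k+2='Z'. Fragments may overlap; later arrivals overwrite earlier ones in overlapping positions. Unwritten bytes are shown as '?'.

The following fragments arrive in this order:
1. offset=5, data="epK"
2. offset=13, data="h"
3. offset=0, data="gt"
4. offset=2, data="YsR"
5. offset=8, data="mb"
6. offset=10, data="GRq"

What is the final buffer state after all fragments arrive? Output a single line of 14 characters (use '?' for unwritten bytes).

Answer: gtYsRepKmbGRqh

Derivation:
Fragment 1: offset=5 data="epK" -> buffer=?????epK??????
Fragment 2: offset=13 data="h" -> buffer=?????epK?????h
Fragment 3: offset=0 data="gt" -> buffer=gt???epK?????h
Fragment 4: offset=2 data="YsR" -> buffer=gtYsRepK?????h
Fragment 5: offset=8 data="mb" -> buffer=gtYsRepKmb???h
Fragment 6: offset=10 data="GRq" -> buffer=gtYsRepKmbGRqh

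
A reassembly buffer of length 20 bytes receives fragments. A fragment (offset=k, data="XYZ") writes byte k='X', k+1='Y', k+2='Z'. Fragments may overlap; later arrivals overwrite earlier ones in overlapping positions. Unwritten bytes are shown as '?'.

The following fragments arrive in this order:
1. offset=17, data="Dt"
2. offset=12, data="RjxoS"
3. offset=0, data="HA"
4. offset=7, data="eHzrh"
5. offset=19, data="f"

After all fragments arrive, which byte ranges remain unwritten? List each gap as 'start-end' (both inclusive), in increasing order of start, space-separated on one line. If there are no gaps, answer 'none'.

Fragment 1: offset=17 len=2
Fragment 2: offset=12 len=5
Fragment 3: offset=0 len=2
Fragment 4: offset=7 len=5
Fragment 5: offset=19 len=1
Gaps: 2-6

Answer: 2-6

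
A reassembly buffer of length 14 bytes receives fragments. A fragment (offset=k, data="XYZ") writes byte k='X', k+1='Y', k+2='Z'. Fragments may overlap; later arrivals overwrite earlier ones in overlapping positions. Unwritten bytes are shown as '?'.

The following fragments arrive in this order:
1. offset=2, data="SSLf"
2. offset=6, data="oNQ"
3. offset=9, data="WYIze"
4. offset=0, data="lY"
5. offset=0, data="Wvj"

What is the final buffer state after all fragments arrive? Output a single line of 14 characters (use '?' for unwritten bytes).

Answer: WvjSLfoNQWYIze

Derivation:
Fragment 1: offset=2 data="SSLf" -> buffer=??SSLf????????
Fragment 2: offset=6 data="oNQ" -> buffer=??SSLfoNQ?????
Fragment 3: offset=9 data="WYIze" -> buffer=??SSLfoNQWYIze
Fragment 4: offset=0 data="lY" -> buffer=lYSSLfoNQWYIze
Fragment 5: offset=0 data="Wvj" -> buffer=WvjSLfoNQWYIze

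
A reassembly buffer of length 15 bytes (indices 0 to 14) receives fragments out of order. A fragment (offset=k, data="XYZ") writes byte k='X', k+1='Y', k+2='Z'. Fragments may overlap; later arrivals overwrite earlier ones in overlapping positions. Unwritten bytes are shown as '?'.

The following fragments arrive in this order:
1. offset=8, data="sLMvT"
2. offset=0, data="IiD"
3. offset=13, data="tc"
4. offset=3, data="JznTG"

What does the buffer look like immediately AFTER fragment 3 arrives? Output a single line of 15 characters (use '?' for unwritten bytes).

Fragment 1: offset=8 data="sLMvT" -> buffer=????????sLMvT??
Fragment 2: offset=0 data="IiD" -> buffer=IiD?????sLMvT??
Fragment 3: offset=13 data="tc" -> buffer=IiD?????sLMvTtc

Answer: IiD?????sLMvTtc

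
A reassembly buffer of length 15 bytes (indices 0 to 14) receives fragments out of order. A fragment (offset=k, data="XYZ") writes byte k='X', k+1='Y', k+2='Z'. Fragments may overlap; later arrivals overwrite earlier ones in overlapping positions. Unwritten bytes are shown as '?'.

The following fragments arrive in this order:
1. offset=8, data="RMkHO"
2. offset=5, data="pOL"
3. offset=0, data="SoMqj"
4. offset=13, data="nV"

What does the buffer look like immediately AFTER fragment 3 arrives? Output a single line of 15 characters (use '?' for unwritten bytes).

Answer: SoMqjpOLRMkHO??

Derivation:
Fragment 1: offset=8 data="RMkHO" -> buffer=????????RMkHO??
Fragment 2: offset=5 data="pOL" -> buffer=?????pOLRMkHO??
Fragment 3: offset=0 data="SoMqj" -> buffer=SoMqjpOLRMkHO??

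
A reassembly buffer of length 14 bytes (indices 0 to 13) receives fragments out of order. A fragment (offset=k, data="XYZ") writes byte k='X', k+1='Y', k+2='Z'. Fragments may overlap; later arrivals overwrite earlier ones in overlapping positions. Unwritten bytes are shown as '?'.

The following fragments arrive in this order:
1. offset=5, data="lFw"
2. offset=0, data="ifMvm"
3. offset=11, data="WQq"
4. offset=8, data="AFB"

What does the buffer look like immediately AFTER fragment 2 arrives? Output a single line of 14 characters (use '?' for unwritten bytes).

Fragment 1: offset=5 data="lFw" -> buffer=?????lFw??????
Fragment 2: offset=0 data="ifMvm" -> buffer=ifMvmlFw??????

Answer: ifMvmlFw??????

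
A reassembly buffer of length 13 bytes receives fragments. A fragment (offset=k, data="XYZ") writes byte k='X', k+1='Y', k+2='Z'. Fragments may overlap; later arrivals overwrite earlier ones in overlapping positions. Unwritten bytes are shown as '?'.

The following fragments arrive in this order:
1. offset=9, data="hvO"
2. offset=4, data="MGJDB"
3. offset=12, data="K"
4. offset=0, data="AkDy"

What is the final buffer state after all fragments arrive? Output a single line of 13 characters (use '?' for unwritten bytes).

Fragment 1: offset=9 data="hvO" -> buffer=?????????hvO?
Fragment 2: offset=4 data="MGJDB" -> buffer=????MGJDBhvO?
Fragment 3: offset=12 data="K" -> buffer=????MGJDBhvOK
Fragment 4: offset=0 data="AkDy" -> buffer=AkDyMGJDBhvOK

Answer: AkDyMGJDBhvOK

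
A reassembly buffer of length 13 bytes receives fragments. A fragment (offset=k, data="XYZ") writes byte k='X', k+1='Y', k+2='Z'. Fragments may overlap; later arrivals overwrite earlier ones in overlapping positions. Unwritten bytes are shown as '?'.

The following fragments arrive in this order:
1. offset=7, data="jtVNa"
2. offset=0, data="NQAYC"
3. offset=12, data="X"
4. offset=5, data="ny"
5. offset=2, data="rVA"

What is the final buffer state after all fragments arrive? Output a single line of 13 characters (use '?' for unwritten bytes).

Answer: NQrVAnyjtVNaX

Derivation:
Fragment 1: offset=7 data="jtVNa" -> buffer=???????jtVNa?
Fragment 2: offset=0 data="NQAYC" -> buffer=NQAYC??jtVNa?
Fragment 3: offset=12 data="X" -> buffer=NQAYC??jtVNaX
Fragment 4: offset=5 data="ny" -> buffer=NQAYCnyjtVNaX
Fragment 5: offset=2 data="rVA" -> buffer=NQrVAnyjtVNaX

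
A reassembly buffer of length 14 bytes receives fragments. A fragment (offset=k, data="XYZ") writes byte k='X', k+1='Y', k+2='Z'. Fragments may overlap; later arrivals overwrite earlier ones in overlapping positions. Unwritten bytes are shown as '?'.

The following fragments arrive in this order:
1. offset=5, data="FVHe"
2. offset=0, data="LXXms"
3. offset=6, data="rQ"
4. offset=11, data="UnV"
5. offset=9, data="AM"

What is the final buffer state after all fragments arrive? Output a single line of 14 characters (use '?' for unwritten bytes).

Fragment 1: offset=5 data="FVHe" -> buffer=?????FVHe?????
Fragment 2: offset=0 data="LXXms" -> buffer=LXXmsFVHe?????
Fragment 3: offset=6 data="rQ" -> buffer=LXXmsFrQe?????
Fragment 4: offset=11 data="UnV" -> buffer=LXXmsFrQe??UnV
Fragment 5: offset=9 data="AM" -> buffer=LXXmsFrQeAMUnV

Answer: LXXmsFrQeAMUnV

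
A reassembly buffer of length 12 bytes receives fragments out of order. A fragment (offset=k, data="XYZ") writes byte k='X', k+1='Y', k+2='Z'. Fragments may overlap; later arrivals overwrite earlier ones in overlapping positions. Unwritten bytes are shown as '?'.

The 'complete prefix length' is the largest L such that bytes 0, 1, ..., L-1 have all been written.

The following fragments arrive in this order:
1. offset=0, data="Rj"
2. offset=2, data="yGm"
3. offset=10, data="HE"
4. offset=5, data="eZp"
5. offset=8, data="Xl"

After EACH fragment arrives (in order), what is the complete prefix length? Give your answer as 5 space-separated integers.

Fragment 1: offset=0 data="Rj" -> buffer=Rj?????????? -> prefix_len=2
Fragment 2: offset=2 data="yGm" -> buffer=RjyGm??????? -> prefix_len=5
Fragment 3: offset=10 data="HE" -> buffer=RjyGm?????HE -> prefix_len=5
Fragment 4: offset=5 data="eZp" -> buffer=RjyGmeZp??HE -> prefix_len=8
Fragment 5: offset=8 data="Xl" -> buffer=RjyGmeZpXlHE -> prefix_len=12

Answer: 2 5 5 8 12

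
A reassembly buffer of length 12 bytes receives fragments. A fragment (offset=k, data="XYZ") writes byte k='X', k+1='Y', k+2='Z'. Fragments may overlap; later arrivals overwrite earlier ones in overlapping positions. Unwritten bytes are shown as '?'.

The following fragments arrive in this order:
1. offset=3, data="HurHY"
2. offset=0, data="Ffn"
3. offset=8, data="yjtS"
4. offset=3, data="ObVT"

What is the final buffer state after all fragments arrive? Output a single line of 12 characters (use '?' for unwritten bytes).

Fragment 1: offset=3 data="HurHY" -> buffer=???HurHY????
Fragment 2: offset=0 data="Ffn" -> buffer=FfnHurHY????
Fragment 3: offset=8 data="yjtS" -> buffer=FfnHurHYyjtS
Fragment 4: offset=3 data="ObVT" -> buffer=FfnObVTYyjtS

Answer: FfnObVTYyjtS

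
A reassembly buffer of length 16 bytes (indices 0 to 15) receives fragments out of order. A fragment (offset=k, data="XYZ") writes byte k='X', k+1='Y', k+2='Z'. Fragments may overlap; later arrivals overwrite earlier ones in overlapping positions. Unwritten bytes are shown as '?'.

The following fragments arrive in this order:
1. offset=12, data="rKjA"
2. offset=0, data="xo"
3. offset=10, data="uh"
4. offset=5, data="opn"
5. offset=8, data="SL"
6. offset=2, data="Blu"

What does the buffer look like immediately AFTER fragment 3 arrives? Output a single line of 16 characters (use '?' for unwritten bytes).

Fragment 1: offset=12 data="rKjA" -> buffer=????????????rKjA
Fragment 2: offset=0 data="xo" -> buffer=xo??????????rKjA
Fragment 3: offset=10 data="uh" -> buffer=xo????????uhrKjA

Answer: xo????????uhrKjA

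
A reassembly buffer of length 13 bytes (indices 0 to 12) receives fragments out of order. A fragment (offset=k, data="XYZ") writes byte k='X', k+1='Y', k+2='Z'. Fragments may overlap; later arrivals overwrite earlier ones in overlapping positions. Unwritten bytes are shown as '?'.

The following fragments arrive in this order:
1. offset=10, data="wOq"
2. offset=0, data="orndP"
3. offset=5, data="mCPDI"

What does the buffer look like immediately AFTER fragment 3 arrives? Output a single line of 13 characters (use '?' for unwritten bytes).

Fragment 1: offset=10 data="wOq" -> buffer=??????????wOq
Fragment 2: offset=0 data="orndP" -> buffer=orndP?????wOq
Fragment 3: offset=5 data="mCPDI" -> buffer=orndPmCPDIwOq

Answer: orndPmCPDIwOq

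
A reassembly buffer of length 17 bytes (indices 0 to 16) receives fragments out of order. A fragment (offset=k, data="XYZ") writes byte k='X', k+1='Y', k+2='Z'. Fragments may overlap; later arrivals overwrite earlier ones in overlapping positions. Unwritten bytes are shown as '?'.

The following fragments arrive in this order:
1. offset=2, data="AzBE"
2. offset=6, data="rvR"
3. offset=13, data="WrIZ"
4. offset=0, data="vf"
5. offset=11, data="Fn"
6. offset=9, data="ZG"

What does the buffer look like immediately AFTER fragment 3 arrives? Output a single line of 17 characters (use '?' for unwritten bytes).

Answer: ??AzBErvR????WrIZ

Derivation:
Fragment 1: offset=2 data="AzBE" -> buffer=??AzBE???????????
Fragment 2: offset=6 data="rvR" -> buffer=??AzBErvR????????
Fragment 3: offset=13 data="WrIZ" -> buffer=??AzBErvR????WrIZ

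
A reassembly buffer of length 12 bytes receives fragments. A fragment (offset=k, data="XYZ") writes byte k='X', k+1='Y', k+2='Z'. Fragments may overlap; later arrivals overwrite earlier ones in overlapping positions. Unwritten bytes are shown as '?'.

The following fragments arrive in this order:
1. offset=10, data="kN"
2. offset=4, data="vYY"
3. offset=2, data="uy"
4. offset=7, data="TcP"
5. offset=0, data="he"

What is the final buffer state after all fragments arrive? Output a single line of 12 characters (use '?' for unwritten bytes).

Fragment 1: offset=10 data="kN" -> buffer=??????????kN
Fragment 2: offset=4 data="vYY" -> buffer=????vYY???kN
Fragment 3: offset=2 data="uy" -> buffer=??uyvYY???kN
Fragment 4: offset=7 data="TcP" -> buffer=??uyvYYTcPkN
Fragment 5: offset=0 data="he" -> buffer=heuyvYYTcPkN

Answer: heuyvYYTcPkN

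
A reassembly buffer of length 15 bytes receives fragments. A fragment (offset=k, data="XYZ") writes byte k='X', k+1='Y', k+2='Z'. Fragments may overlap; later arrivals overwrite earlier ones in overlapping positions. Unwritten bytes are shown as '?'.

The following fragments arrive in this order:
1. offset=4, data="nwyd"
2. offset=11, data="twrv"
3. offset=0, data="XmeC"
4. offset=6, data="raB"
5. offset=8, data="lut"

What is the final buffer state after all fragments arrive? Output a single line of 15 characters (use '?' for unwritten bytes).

Fragment 1: offset=4 data="nwyd" -> buffer=????nwyd???????
Fragment 2: offset=11 data="twrv" -> buffer=????nwyd???twrv
Fragment 3: offset=0 data="XmeC" -> buffer=XmeCnwyd???twrv
Fragment 4: offset=6 data="raB" -> buffer=XmeCnwraB??twrv
Fragment 5: offset=8 data="lut" -> buffer=XmeCnwraluttwrv

Answer: XmeCnwraluttwrv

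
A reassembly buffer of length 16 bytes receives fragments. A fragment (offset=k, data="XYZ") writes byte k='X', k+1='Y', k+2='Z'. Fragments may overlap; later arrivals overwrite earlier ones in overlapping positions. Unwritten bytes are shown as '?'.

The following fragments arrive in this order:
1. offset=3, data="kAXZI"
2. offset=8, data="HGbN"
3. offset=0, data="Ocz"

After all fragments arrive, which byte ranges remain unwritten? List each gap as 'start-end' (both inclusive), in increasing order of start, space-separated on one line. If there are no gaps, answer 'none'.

Answer: 12-15

Derivation:
Fragment 1: offset=3 len=5
Fragment 2: offset=8 len=4
Fragment 3: offset=0 len=3
Gaps: 12-15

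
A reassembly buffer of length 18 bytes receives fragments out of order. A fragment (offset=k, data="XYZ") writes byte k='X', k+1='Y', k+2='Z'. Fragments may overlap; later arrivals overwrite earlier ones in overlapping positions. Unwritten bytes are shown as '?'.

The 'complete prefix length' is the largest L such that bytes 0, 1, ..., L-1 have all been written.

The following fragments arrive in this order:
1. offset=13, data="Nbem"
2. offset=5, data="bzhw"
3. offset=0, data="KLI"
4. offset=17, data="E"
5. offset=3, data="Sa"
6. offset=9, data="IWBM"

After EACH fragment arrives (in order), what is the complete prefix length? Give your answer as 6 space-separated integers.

Fragment 1: offset=13 data="Nbem" -> buffer=?????????????Nbem? -> prefix_len=0
Fragment 2: offset=5 data="bzhw" -> buffer=?????bzhw????Nbem? -> prefix_len=0
Fragment 3: offset=0 data="KLI" -> buffer=KLI??bzhw????Nbem? -> prefix_len=3
Fragment 4: offset=17 data="E" -> buffer=KLI??bzhw????NbemE -> prefix_len=3
Fragment 5: offset=3 data="Sa" -> buffer=KLISabzhw????NbemE -> prefix_len=9
Fragment 6: offset=9 data="IWBM" -> buffer=KLISabzhwIWBMNbemE -> prefix_len=18

Answer: 0 0 3 3 9 18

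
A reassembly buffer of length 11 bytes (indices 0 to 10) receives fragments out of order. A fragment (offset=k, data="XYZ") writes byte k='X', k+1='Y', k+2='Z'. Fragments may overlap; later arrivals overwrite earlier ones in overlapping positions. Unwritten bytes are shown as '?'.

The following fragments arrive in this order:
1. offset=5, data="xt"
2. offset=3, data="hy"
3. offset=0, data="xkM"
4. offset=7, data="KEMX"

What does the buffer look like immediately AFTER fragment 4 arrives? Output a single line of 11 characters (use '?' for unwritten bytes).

Answer: xkMhyxtKEMX

Derivation:
Fragment 1: offset=5 data="xt" -> buffer=?????xt????
Fragment 2: offset=3 data="hy" -> buffer=???hyxt????
Fragment 3: offset=0 data="xkM" -> buffer=xkMhyxt????
Fragment 4: offset=7 data="KEMX" -> buffer=xkMhyxtKEMX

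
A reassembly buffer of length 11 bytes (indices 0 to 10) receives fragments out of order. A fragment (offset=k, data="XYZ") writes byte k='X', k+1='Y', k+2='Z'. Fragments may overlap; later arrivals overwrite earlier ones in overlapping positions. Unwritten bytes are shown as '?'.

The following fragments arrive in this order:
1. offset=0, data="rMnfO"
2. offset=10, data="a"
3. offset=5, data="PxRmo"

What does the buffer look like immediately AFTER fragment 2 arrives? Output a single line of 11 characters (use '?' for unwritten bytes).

Fragment 1: offset=0 data="rMnfO" -> buffer=rMnfO??????
Fragment 2: offset=10 data="a" -> buffer=rMnfO?????a

Answer: rMnfO?????a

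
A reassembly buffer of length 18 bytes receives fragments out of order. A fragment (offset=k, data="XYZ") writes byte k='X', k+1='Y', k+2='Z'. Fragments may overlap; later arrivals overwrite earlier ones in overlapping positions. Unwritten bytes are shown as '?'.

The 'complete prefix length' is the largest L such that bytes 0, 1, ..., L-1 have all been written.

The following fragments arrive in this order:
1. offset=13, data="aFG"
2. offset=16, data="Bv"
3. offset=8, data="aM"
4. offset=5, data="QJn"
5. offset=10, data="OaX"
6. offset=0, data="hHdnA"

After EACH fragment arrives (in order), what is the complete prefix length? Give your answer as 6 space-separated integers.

Answer: 0 0 0 0 0 18

Derivation:
Fragment 1: offset=13 data="aFG" -> buffer=?????????????aFG?? -> prefix_len=0
Fragment 2: offset=16 data="Bv" -> buffer=?????????????aFGBv -> prefix_len=0
Fragment 3: offset=8 data="aM" -> buffer=????????aM???aFGBv -> prefix_len=0
Fragment 4: offset=5 data="QJn" -> buffer=?????QJnaM???aFGBv -> prefix_len=0
Fragment 5: offset=10 data="OaX" -> buffer=?????QJnaMOaXaFGBv -> prefix_len=0
Fragment 6: offset=0 data="hHdnA" -> buffer=hHdnAQJnaMOaXaFGBv -> prefix_len=18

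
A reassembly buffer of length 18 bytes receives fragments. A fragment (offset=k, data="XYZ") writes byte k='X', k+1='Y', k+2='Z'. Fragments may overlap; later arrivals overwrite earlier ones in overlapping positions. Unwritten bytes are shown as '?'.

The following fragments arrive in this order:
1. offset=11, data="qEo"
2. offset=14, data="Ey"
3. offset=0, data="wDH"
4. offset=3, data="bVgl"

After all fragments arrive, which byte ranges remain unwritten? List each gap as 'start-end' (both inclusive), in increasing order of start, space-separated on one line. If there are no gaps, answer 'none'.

Answer: 7-10 16-17

Derivation:
Fragment 1: offset=11 len=3
Fragment 2: offset=14 len=2
Fragment 3: offset=0 len=3
Fragment 4: offset=3 len=4
Gaps: 7-10 16-17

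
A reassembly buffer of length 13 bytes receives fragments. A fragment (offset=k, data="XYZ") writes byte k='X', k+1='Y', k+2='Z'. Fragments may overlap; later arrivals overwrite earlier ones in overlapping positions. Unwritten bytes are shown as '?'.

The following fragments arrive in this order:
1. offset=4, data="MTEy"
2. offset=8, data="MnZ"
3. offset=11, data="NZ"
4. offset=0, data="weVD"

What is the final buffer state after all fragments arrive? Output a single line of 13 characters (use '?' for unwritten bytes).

Answer: weVDMTEyMnZNZ

Derivation:
Fragment 1: offset=4 data="MTEy" -> buffer=????MTEy?????
Fragment 2: offset=8 data="MnZ" -> buffer=????MTEyMnZ??
Fragment 3: offset=11 data="NZ" -> buffer=????MTEyMnZNZ
Fragment 4: offset=0 data="weVD" -> buffer=weVDMTEyMnZNZ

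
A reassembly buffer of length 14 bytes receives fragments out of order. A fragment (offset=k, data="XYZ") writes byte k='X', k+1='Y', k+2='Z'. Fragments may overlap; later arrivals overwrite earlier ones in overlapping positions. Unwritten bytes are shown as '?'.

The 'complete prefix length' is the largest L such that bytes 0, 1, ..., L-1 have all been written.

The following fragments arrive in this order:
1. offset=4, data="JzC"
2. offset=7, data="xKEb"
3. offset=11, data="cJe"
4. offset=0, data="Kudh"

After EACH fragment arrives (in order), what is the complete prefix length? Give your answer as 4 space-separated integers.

Fragment 1: offset=4 data="JzC" -> buffer=????JzC??????? -> prefix_len=0
Fragment 2: offset=7 data="xKEb" -> buffer=????JzCxKEb??? -> prefix_len=0
Fragment 3: offset=11 data="cJe" -> buffer=????JzCxKEbcJe -> prefix_len=0
Fragment 4: offset=0 data="Kudh" -> buffer=KudhJzCxKEbcJe -> prefix_len=14

Answer: 0 0 0 14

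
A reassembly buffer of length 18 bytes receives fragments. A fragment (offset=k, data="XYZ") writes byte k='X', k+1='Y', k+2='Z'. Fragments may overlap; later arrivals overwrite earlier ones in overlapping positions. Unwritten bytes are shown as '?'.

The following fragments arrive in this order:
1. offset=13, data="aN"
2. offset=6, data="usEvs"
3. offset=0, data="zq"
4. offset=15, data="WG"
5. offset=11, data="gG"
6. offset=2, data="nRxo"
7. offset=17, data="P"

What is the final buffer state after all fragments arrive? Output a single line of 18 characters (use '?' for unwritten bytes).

Fragment 1: offset=13 data="aN" -> buffer=?????????????aN???
Fragment 2: offset=6 data="usEvs" -> buffer=??????usEvs??aN???
Fragment 3: offset=0 data="zq" -> buffer=zq????usEvs??aN???
Fragment 4: offset=15 data="WG" -> buffer=zq????usEvs??aNWG?
Fragment 5: offset=11 data="gG" -> buffer=zq????usEvsgGaNWG?
Fragment 6: offset=2 data="nRxo" -> buffer=zqnRxousEvsgGaNWG?
Fragment 7: offset=17 data="P" -> buffer=zqnRxousEvsgGaNWGP

Answer: zqnRxousEvsgGaNWGP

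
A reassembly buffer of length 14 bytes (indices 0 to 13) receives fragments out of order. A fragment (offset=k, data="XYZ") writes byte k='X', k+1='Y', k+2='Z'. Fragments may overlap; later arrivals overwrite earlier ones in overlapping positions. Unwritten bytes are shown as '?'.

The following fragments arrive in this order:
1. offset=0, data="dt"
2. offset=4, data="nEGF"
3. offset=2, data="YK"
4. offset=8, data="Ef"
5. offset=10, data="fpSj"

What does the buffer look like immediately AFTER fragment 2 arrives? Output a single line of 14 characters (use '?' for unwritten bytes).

Answer: dt??nEGF??????

Derivation:
Fragment 1: offset=0 data="dt" -> buffer=dt????????????
Fragment 2: offset=4 data="nEGF" -> buffer=dt??nEGF??????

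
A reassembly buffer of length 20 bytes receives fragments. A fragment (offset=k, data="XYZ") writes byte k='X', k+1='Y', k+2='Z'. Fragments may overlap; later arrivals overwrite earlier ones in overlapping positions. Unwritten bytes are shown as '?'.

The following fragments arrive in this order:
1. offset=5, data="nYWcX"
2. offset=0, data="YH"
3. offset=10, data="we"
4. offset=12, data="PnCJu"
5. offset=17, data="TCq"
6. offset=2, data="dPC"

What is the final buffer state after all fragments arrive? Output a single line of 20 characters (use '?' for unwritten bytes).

Answer: YHdPCnYWcXwePnCJuTCq

Derivation:
Fragment 1: offset=5 data="nYWcX" -> buffer=?????nYWcX??????????
Fragment 2: offset=0 data="YH" -> buffer=YH???nYWcX??????????
Fragment 3: offset=10 data="we" -> buffer=YH???nYWcXwe????????
Fragment 4: offset=12 data="PnCJu" -> buffer=YH???nYWcXwePnCJu???
Fragment 5: offset=17 data="TCq" -> buffer=YH???nYWcXwePnCJuTCq
Fragment 6: offset=2 data="dPC" -> buffer=YHdPCnYWcXwePnCJuTCq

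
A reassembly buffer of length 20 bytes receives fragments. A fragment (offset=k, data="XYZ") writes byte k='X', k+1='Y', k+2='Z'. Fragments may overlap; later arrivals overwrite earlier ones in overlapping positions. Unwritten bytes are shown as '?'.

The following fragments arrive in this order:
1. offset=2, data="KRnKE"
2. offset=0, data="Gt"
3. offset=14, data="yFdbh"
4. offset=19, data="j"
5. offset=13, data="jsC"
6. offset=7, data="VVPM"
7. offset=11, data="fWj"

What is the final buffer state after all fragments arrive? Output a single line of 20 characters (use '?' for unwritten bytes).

Fragment 1: offset=2 data="KRnKE" -> buffer=??KRnKE?????????????
Fragment 2: offset=0 data="Gt" -> buffer=GtKRnKE?????????????
Fragment 3: offset=14 data="yFdbh" -> buffer=GtKRnKE???????yFdbh?
Fragment 4: offset=19 data="j" -> buffer=GtKRnKE???????yFdbhj
Fragment 5: offset=13 data="jsC" -> buffer=GtKRnKE??????jsCdbhj
Fragment 6: offset=7 data="VVPM" -> buffer=GtKRnKEVVPM??jsCdbhj
Fragment 7: offset=11 data="fWj" -> buffer=GtKRnKEVVPMfWjsCdbhj

Answer: GtKRnKEVVPMfWjsCdbhj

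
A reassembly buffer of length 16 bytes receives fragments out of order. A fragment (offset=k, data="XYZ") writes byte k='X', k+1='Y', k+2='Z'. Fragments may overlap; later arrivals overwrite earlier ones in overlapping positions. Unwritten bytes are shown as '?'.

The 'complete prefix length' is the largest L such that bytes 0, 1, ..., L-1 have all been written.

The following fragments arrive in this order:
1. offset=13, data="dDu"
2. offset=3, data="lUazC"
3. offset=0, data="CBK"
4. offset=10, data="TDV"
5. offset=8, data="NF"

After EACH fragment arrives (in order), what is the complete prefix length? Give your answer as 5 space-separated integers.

Answer: 0 0 8 8 16

Derivation:
Fragment 1: offset=13 data="dDu" -> buffer=?????????????dDu -> prefix_len=0
Fragment 2: offset=3 data="lUazC" -> buffer=???lUazC?????dDu -> prefix_len=0
Fragment 3: offset=0 data="CBK" -> buffer=CBKlUazC?????dDu -> prefix_len=8
Fragment 4: offset=10 data="TDV" -> buffer=CBKlUazC??TDVdDu -> prefix_len=8
Fragment 5: offset=8 data="NF" -> buffer=CBKlUazCNFTDVdDu -> prefix_len=16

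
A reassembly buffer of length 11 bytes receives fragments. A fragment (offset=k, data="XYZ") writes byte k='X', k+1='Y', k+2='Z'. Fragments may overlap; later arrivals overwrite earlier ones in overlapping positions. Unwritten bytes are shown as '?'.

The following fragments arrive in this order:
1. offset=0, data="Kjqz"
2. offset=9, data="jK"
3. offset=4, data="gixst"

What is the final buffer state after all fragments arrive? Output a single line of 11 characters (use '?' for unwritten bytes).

Fragment 1: offset=0 data="Kjqz" -> buffer=Kjqz???????
Fragment 2: offset=9 data="jK" -> buffer=Kjqz?????jK
Fragment 3: offset=4 data="gixst" -> buffer=KjqzgixstjK

Answer: KjqzgixstjK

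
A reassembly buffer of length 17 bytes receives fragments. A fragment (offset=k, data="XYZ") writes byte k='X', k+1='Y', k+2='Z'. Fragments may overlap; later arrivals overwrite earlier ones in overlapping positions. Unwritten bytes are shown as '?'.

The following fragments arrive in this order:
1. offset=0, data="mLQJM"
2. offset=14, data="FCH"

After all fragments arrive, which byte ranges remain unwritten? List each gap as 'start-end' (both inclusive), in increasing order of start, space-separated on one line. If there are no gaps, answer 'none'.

Answer: 5-13

Derivation:
Fragment 1: offset=0 len=5
Fragment 2: offset=14 len=3
Gaps: 5-13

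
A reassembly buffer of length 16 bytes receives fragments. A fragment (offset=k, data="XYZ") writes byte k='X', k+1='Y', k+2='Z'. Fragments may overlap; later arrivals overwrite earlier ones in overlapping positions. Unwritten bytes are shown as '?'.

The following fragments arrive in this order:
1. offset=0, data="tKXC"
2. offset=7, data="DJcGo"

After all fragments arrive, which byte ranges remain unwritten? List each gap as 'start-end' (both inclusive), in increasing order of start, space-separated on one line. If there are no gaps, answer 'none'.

Answer: 4-6 12-15

Derivation:
Fragment 1: offset=0 len=4
Fragment 2: offset=7 len=5
Gaps: 4-6 12-15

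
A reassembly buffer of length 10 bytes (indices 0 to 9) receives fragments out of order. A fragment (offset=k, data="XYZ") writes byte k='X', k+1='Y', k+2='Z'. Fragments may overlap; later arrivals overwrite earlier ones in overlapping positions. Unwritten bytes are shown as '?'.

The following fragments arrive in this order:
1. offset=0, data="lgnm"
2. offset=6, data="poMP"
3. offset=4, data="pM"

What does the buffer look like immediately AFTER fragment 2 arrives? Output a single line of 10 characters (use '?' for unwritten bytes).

Fragment 1: offset=0 data="lgnm" -> buffer=lgnm??????
Fragment 2: offset=6 data="poMP" -> buffer=lgnm??poMP

Answer: lgnm??poMP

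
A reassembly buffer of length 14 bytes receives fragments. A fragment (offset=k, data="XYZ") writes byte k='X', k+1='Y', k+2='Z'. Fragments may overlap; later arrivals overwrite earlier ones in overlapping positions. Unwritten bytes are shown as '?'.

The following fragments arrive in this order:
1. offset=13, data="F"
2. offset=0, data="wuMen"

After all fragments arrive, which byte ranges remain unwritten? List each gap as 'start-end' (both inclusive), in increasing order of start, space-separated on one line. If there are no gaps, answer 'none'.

Answer: 5-12

Derivation:
Fragment 1: offset=13 len=1
Fragment 2: offset=0 len=5
Gaps: 5-12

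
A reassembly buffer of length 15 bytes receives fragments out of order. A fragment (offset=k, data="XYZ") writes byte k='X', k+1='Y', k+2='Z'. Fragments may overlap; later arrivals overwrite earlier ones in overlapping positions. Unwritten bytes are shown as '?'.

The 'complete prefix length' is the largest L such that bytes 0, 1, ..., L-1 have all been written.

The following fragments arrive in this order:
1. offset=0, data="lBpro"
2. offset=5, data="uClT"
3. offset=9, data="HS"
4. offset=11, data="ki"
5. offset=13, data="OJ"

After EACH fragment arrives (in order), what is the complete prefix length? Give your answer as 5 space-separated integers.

Fragment 1: offset=0 data="lBpro" -> buffer=lBpro?????????? -> prefix_len=5
Fragment 2: offset=5 data="uClT" -> buffer=lBprouClT?????? -> prefix_len=9
Fragment 3: offset=9 data="HS" -> buffer=lBprouClTHS???? -> prefix_len=11
Fragment 4: offset=11 data="ki" -> buffer=lBprouClTHSki?? -> prefix_len=13
Fragment 5: offset=13 data="OJ" -> buffer=lBprouClTHSkiOJ -> prefix_len=15

Answer: 5 9 11 13 15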